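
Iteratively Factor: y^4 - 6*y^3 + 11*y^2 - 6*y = (y - 2)*(y^3 - 4*y^2 + 3*y) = (y - 3)*(y - 2)*(y^2 - y) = (y - 3)*(y - 2)*(y - 1)*(y)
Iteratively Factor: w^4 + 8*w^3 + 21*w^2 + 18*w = (w + 3)*(w^3 + 5*w^2 + 6*w) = (w + 2)*(w + 3)*(w^2 + 3*w) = w*(w + 2)*(w + 3)*(w + 3)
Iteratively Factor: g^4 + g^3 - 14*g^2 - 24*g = (g + 3)*(g^3 - 2*g^2 - 8*g) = g*(g + 3)*(g^2 - 2*g - 8) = g*(g - 4)*(g + 3)*(g + 2)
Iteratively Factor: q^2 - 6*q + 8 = (q - 2)*(q - 4)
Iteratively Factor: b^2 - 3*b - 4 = (b - 4)*(b + 1)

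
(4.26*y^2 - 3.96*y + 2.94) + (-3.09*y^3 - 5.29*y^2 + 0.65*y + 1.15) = -3.09*y^3 - 1.03*y^2 - 3.31*y + 4.09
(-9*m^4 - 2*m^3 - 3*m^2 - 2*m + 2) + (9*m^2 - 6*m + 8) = -9*m^4 - 2*m^3 + 6*m^2 - 8*m + 10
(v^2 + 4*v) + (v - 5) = v^2 + 5*v - 5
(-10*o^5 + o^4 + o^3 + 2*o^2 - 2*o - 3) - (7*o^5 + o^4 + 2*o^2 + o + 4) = -17*o^5 + o^3 - 3*o - 7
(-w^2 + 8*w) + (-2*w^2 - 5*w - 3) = -3*w^2 + 3*w - 3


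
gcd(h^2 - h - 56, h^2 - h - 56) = h^2 - h - 56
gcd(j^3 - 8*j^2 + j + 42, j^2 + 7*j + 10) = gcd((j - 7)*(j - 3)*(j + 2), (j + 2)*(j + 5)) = j + 2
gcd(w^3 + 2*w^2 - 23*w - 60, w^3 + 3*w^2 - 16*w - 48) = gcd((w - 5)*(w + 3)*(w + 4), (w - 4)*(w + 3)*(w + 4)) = w^2 + 7*w + 12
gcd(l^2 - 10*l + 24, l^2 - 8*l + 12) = l - 6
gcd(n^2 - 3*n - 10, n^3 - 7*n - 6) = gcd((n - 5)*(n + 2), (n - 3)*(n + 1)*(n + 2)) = n + 2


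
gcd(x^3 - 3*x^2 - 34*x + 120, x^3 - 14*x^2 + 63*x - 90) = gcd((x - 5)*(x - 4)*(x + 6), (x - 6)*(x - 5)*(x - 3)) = x - 5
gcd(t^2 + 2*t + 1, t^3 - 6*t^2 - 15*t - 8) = t^2 + 2*t + 1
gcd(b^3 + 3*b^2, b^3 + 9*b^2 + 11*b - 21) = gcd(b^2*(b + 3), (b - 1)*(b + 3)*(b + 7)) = b + 3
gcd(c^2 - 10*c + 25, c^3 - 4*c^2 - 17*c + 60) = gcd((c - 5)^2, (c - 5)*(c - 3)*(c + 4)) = c - 5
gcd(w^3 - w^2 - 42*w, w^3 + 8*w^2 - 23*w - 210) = w + 6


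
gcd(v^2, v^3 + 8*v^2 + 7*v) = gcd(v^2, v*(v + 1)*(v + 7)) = v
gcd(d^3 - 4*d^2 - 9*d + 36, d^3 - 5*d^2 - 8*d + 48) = d^2 - d - 12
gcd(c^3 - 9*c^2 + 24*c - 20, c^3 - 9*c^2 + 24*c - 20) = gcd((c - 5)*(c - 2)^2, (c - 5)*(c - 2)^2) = c^3 - 9*c^2 + 24*c - 20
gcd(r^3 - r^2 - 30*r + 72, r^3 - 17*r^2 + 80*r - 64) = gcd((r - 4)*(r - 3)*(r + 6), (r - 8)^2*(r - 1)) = 1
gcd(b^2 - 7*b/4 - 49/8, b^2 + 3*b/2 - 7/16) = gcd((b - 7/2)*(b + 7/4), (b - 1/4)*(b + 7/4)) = b + 7/4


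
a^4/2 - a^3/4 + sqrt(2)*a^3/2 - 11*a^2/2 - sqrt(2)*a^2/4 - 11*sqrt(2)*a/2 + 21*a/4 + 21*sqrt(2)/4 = (a/2 + sqrt(2)/2)*(a - 3)*(a - 1)*(a + 7/2)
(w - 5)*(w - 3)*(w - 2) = w^3 - 10*w^2 + 31*w - 30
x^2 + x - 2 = (x - 1)*(x + 2)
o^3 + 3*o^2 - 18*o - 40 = (o - 4)*(o + 2)*(o + 5)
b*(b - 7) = b^2 - 7*b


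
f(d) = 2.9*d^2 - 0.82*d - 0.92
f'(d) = 5.8*d - 0.82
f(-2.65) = 21.62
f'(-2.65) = -16.19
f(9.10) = 231.77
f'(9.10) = 51.96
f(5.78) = 91.22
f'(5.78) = 32.70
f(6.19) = 105.12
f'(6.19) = 35.08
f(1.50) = 4.38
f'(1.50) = 7.88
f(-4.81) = 70.12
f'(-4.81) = -28.72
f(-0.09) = -0.82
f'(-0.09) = -1.34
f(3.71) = 35.95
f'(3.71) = 20.70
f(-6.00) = 108.40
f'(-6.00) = -35.62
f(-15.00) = 663.88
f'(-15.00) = -87.82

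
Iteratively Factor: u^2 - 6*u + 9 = (u - 3)*(u - 3)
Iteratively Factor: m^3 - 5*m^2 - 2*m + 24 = (m + 2)*(m^2 - 7*m + 12) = (m - 4)*(m + 2)*(m - 3)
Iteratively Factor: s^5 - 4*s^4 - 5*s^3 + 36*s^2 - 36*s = (s - 2)*(s^4 - 2*s^3 - 9*s^2 + 18*s) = s*(s - 2)*(s^3 - 2*s^2 - 9*s + 18) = s*(s - 3)*(s - 2)*(s^2 + s - 6) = s*(s - 3)*(s - 2)^2*(s + 3)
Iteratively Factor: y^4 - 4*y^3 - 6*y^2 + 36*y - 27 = (y - 3)*(y^3 - y^2 - 9*y + 9) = (y - 3)*(y + 3)*(y^2 - 4*y + 3) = (y - 3)^2*(y + 3)*(y - 1)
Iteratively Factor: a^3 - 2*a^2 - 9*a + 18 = (a - 3)*(a^2 + a - 6) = (a - 3)*(a + 3)*(a - 2)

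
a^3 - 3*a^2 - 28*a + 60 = (a - 6)*(a - 2)*(a + 5)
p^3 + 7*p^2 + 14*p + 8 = (p + 1)*(p + 2)*(p + 4)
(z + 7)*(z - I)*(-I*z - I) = -I*z^3 - z^2 - 8*I*z^2 - 8*z - 7*I*z - 7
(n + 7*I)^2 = n^2 + 14*I*n - 49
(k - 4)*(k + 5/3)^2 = k^3 - 2*k^2/3 - 95*k/9 - 100/9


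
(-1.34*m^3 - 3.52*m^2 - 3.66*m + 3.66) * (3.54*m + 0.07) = -4.7436*m^4 - 12.5546*m^3 - 13.2028*m^2 + 12.7002*m + 0.2562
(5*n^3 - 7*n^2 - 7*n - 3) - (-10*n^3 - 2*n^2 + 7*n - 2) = 15*n^3 - 5*n^2 - 14*n - 1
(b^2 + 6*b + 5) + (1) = b^2 + 6*b + 6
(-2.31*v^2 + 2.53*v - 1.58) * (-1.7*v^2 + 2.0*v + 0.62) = 3.927*v^4 - 8.921*v^3 + 6.3138*v^2 - 1.5914*v - 0.9796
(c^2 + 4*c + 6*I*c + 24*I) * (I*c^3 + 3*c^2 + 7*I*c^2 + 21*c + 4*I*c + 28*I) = I*c^5 - 3*c^4 + 11*I*c^4 - 33*c^3 + 50*I*c^3 - 108*c^2 + 242*I*c^2 - 264*c + 616*I*c - 672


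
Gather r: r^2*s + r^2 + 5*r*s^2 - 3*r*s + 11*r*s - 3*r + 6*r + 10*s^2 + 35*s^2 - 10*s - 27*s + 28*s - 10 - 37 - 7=r^2*(s + 1) + r*(5*s^2 + 8*s + 3) + 45*s^2 - 9*s - 54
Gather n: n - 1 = n - 1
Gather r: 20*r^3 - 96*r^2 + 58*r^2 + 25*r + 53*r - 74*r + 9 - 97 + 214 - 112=20*r^3 - 38*r^2 + 4*r + 14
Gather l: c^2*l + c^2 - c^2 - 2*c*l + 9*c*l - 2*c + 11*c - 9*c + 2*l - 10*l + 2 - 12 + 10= l*(c^2 + 7*c - 8)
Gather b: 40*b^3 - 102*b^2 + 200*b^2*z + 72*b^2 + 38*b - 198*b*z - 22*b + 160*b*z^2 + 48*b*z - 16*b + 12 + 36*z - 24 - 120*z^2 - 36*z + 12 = 40*b^3 + b^2*(200*z - 30) + b*(160*z^2 - 150*z) - 120*z^2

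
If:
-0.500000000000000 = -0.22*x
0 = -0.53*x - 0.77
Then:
No Solution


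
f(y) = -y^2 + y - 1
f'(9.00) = -17.00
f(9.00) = -73.00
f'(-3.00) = 7.00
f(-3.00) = -13.00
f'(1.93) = -2.86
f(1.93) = -2.79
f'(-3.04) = 7.08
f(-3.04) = -13.28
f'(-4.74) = 10.48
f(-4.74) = -28.21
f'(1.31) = -1.62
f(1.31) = -1.41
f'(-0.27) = 1.54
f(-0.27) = -1.34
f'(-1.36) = 3.72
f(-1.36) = -4.21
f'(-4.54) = 10.08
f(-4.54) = -26.15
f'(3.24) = -5.48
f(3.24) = -8.26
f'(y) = 1 - 2*y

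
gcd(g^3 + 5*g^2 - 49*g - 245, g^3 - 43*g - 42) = g - 7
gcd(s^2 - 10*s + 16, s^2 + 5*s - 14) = s - 2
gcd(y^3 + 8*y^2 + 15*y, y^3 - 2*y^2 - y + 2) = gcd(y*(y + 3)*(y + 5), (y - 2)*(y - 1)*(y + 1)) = 1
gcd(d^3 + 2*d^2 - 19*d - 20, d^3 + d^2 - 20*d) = d^2 + d - 20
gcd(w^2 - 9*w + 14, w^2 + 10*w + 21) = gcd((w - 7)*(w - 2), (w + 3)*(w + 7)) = 1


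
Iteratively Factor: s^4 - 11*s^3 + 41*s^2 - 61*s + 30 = (s - 3)*(s^3 - 8*s^2 + 17*s - 10) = (s - 3)*(s - 1)*(s^2 - 7*s + 10) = (s - 3)*(s - 2)*(s - 1)*(s - 5)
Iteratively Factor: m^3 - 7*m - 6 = (m + 1)*(m^2 - m - 6) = (m + 1)*(m + 2)*(m - 3)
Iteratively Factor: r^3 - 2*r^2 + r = (r - 1)*(r^2 - r) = (r - 1)^2*(r)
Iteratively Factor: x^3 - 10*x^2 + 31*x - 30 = (x - 2)*(x^2 - 8*x + 15) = (x - 3)*(x - 2)*(x - 5)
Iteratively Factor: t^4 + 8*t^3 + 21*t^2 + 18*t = (t)*(t^3 + 8*t^2 + 21*t + 18) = t*(t + 2)*(t^2 + 6*t + 9) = t*(t + 2)*(t + 3)*(t + 3)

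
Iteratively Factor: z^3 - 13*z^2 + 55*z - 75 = (z - 5)*(z^2 - 8*z + 15) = (z - 5)^2*(z - 3)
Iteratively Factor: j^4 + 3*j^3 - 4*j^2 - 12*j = (j)*(j^3 + 3*j^2 - 4*j - 12) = j*(j + 3)*(j^2 - 4) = j*(j - 2)*(j + 3)*(j + 2)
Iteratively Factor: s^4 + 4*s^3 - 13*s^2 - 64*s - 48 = (s + 4)*(s^3 - 13*s - 12) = (s + 1)*(s + 4)*(s^2 - s - 12) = (s + 1)*(s + 3)*(s + 4)*(s - 4)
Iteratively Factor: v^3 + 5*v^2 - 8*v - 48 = (v + 4)*(v^2 + v - 12) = (v + 4)^2*(v - 3)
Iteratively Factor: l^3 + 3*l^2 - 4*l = (l - 1)*(l^2 + 4*l) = (l - 1)*(l + 4)*(l)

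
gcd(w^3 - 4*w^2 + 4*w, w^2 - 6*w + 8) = w - 2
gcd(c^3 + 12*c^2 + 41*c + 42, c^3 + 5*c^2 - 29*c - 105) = c^2 + 10*c + 21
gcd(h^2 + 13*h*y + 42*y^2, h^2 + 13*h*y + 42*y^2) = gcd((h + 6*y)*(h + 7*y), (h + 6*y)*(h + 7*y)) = h^2 + 13*h*y + 42*y^2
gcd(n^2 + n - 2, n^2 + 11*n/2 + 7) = n + 2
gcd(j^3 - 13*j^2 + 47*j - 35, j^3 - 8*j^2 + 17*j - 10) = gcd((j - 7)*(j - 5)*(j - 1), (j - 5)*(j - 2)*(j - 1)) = j^2 - 6*j + 5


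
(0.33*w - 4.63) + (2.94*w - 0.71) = 3.27*w - 5.34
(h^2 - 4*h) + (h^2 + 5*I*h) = 2*h^2 - 4*h + 5*I*h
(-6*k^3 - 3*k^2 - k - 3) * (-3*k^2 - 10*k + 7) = 18*k^5 + 69*k^4 - 9*k^3 - 2*k^2 + 23*k - 21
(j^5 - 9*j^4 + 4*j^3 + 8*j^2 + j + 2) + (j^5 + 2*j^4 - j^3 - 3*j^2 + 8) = 2*j^5 - 7*j^4 + 3*j^3 + 5*j^2 + j + 10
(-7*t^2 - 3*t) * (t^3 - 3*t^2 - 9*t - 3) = -7*t^5 + 18*t^4 + 72*t^3 + 48*t^2 + 9*t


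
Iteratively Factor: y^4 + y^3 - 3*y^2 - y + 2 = (y - 1)*(y^3 + 2*y^2 - y - 2) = (y - 1)*(y + 2)*(y^2 - 1) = (y - 1)^2*(y + 2)*(y + 1)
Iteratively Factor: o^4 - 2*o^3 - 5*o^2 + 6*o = (o - 1)*(o^3 - o^2 - 6*o) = o*(o - 1)*(o^2 - o - 6) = o*(o - 1)*(o + 2)*(o - 3)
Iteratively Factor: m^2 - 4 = (m + 2)*(m - 2)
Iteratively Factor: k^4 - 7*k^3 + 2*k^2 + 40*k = (k)*(k^3 - 7*k^2 + 2*k + 40) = k*(k + 2)*(k^2 - 9*k + 20) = k*(k - 5)*(k + 2)*(k - 4)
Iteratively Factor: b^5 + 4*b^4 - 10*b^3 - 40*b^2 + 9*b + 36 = (b + 4)*(b^4 - 10*b^2 + 9) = (b + 3)*(b + 4)*(b^3 - 3*b^2 - b + 3) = (b - 1)*(b + 3)*(b + 4)*(b^2 - 2*b - 3) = (b - 1)*(b + 1)*(b + 3)*(b + 4)*(b - 3)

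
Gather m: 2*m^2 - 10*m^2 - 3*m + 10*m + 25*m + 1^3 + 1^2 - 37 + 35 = -8*m^2 + 32*m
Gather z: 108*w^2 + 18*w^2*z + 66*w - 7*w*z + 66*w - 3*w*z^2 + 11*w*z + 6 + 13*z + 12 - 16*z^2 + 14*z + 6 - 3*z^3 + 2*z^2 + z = 108*w^2 + 132*w - 3*z^3 + z^2*(-3*w - 14) + z*(18*w^2 + 4*w + 28) + 24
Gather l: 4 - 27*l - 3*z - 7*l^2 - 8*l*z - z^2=-7*l^2 + l*(-8*z - 27) - z^2 - 3*z + 4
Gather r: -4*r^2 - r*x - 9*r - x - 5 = -4*r^2 + r*(-x - 9) - x - 5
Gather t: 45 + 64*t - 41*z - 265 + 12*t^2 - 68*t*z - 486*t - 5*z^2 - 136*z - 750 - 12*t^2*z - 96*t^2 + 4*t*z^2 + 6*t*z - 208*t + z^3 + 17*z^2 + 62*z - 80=t^2*(-12*z - 84) + t*(4*z^2 - 62*z - 630) + z^3 + 12*z^2 - 115*z - 1050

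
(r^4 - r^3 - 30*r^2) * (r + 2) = r^5 + r^4 - 32*r^3 - 60*r^2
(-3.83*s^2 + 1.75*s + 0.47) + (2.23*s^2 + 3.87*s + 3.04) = -1.6*s^2 + 5.62*s + 3.51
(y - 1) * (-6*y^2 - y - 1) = -6*y^3 + 5*y^2 + 1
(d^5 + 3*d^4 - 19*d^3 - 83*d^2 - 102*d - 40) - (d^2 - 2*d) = d^5 + 3*d^4 - 19*d^3 - 84*d^2 - 100*d - 40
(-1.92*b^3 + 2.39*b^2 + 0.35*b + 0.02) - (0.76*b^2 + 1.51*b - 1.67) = -1.92*b^3 + 1.63*b^2 - 1.16*b + 1.69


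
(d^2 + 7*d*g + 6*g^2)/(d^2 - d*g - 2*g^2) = (d + 6*g)/(d - 2*g)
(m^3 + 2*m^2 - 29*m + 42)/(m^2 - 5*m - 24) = (-m^3 - 2*m^2 + 29*m - 42)/(-m^2 + 5*m + 24)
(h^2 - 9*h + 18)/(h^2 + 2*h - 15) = (h - 6)/(h + 5)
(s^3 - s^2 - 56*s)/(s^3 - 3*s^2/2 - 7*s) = 2*(-s^2 + s + 56)/(-2*s^2 + 3*s + 14)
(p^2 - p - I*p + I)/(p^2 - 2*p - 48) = (-p^2 + p + I*p - I)/(-p^2 + 2*p + 48)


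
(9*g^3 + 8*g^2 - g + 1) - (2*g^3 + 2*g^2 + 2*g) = 7*g^3 + 6*g^2 - 3*g + 1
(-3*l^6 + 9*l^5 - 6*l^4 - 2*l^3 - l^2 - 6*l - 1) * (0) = 0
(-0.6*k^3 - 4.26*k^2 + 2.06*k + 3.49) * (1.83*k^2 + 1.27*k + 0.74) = -1.098*k^5 - 8.5578*k^4 - 2.0844*k^3 + 5.8505*k^2 + 5.9567*k + 2.5826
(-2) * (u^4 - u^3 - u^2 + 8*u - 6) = -2*u^4 + 2*u^3 + 2*u^2 - 16*u + 12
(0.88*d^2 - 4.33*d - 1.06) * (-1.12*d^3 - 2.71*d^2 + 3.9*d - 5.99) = -0.9856*d^5 + 2.4648*d^4 + 16.3535*d^3 - 19.2856*d^2 + 21.8027*d + 6.3494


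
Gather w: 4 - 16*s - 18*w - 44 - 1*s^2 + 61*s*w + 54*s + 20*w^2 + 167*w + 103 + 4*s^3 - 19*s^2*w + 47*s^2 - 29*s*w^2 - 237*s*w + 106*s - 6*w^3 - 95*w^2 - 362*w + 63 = 4*s^3 + 46*s^2 + 144*s - 6*w^3 + w^2*(-29*s - 75) + w*(-19*s^2 - 176*s - 213) + 126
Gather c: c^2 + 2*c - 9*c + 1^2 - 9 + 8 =c^2 - 7*c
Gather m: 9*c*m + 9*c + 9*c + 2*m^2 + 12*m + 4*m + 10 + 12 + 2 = 18*c + 2*m^2 + m*(9*c + 16) + 24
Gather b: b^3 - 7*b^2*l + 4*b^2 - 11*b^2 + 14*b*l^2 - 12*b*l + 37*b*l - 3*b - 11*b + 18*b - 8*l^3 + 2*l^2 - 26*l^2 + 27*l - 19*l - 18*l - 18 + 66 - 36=b^3 + b^2*(-7*l - 7) + b*(14*l^2 + 25*l + 4) - 8*l^3 - 24*l^2 - 10*l + 12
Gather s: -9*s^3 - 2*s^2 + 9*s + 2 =-9*s^3 - 2*s^2 + 9*s + 2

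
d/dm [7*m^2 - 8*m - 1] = 14*m - 8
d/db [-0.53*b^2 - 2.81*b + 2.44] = -1.06*b - 2.81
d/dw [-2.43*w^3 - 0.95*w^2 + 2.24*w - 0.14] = -7.29*w^2 - 1.9*w + 2.24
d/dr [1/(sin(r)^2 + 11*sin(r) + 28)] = -(2*sin(r) + 11)*cos(r)/(sin(r)^2 + 11*sin(r) + 28)^2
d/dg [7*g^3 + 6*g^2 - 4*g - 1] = 21*g^2 + 12*g - 4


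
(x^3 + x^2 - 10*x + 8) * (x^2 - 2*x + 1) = x^5 - x^4 - 11*x^3 + 29*x^2 - 26*x + 8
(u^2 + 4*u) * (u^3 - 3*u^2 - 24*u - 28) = u^5 + u^4 - 36*u^3 - 124*u^2 - 112*u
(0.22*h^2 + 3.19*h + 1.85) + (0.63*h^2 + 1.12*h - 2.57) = 0.85*h^2 + 4.31*h - 0.72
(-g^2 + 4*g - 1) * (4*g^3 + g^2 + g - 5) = -4*g^5 + 15*g^4 - g^3 + 8*g^2 - 21*g + 5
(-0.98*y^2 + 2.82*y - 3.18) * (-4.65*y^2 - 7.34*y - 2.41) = 4.557*y^4 - 5.9198*y^3 - 3.55*y^2 + 16.545*y + 7.6638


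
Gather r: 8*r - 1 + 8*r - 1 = 16*r - 2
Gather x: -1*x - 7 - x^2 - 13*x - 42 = -x^2 - 14*x - 49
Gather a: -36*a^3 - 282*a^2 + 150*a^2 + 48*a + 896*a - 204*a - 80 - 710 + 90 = -36*a^3 - 132*a^2 + 740*a - 700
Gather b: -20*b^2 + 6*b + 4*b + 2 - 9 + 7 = -20*b^2 + 10*b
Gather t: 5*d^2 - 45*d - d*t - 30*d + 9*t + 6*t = 5*d^2 - 75*d + t*(15 - d)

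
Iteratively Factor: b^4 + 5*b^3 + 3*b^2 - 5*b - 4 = (b - 1)*(b^3 + 6*b^2 + 9*b + 4) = (b - 1)*(b + 1)*(b^2 + 5*b + 4) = (b - 1)*(b + 1)^2*(b + 4)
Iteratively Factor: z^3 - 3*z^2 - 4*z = (z - 4)*(z^2 + z) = z*(z - 4)*(z + 1)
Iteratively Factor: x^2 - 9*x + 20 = (x - 5)*(x - 4)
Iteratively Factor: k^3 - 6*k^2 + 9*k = (k)*(k^2 - 6*k + 9) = k*(k - 3)*(k - 3)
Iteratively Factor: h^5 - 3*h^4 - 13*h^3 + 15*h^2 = (h)*(h^4 - 3*h^3 - 13*h^2 + 15*h) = h^2*(h^3 - 3*h^2 - 13*h + 15) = h^2*(h + 3)*(h^2 - 6*h + 5) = h^2*(h - 5)*(h + 3)*(h - 1)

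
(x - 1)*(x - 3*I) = x^2 - x - 3*I*x + 3*I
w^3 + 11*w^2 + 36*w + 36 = (w + 2)*(w + 3)*(w + 6)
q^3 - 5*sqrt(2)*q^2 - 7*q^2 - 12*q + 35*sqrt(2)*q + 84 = (q - 7)*(q - 6*sqrt(2))*(q + sqrt(2))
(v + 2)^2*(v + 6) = v^3 + 10*v^2 + 28*v + 24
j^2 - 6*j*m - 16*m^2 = (j - 8*m)*(j + 2*m)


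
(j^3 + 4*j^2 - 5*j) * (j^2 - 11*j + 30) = j^5 - 7*j^4 - 19*j^3 + 175*j^2 - 150*j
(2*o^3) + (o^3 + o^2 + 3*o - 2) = 3*o^3 + o^2 + 3*o - 2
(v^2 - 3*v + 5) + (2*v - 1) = v^2 - v + 4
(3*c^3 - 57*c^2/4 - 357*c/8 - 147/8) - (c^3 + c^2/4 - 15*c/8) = 2*c^3 - 29*c^2/2 - 171*c/4 - 147/8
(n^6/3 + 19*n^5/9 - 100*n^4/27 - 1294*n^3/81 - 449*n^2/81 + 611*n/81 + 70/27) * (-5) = -5*n^6/3 - 95*n^5/9 + 500*n^4/27 + 6470*n^3/81 + 2245*n^2/81 - 3055*n/81 - 350/27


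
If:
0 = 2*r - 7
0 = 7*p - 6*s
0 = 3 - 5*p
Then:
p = 3/5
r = 7/2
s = 7/10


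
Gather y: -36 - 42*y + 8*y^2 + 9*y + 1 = 8*y^2 - 33*y - 35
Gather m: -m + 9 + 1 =10 - m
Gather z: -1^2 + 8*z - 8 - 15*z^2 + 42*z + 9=-15*z^2 + 50*z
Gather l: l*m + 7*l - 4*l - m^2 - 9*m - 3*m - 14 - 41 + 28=l*(m + 3) - m^2 - 12*m - 27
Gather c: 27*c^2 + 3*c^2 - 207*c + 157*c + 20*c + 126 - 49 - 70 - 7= 30*c^2 - 30*c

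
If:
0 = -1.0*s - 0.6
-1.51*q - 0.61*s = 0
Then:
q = 0.24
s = -0.60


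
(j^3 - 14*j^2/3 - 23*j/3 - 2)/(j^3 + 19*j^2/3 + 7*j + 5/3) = (j - 6)/(j + 5)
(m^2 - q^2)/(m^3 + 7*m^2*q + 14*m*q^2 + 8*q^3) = (m - q)/(m^2 + 6*m*q + 8*q^2)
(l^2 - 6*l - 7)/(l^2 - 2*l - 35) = (l + 1)/(l + 5)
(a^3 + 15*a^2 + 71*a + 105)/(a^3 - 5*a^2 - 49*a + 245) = (a^2 + 8*a + 15)/(a^2 - 12*a + 35)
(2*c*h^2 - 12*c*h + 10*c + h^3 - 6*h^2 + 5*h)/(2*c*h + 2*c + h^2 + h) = (h^2 - 6*h + 5)/(h + 1)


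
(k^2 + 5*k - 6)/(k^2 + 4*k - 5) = (k + 6)/(k + 5)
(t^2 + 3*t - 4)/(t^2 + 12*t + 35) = (t^2 + 3*t - 4)/(t^2 + 12*t + 35)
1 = 1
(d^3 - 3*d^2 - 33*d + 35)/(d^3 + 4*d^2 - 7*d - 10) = (d^2 - 8*d + 7)/(d^2 - d - 2)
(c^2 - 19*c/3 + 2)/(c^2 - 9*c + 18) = (c - 1/3)/(c - 3)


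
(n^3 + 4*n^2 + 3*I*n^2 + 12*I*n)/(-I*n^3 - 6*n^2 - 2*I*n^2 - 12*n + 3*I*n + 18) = (I*n^3 + n^2*(-3 + 4*I) - 12*n)/(n^3 + n^2*(2 - 6*I) + n*(-3 - 12*I) + 18*I)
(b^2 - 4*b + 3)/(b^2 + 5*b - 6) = (b - 3)/(b + 6)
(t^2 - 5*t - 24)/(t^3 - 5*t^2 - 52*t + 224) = (t + 3)/(t^2 + 3*t - 28)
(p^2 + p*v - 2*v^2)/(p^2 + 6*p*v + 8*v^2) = (p - v)/(p + 4*v)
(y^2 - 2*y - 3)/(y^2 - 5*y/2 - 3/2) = 2*(y + 1)/(2*y + 1)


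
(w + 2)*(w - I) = w^2 + 2*w - I*w - 2*I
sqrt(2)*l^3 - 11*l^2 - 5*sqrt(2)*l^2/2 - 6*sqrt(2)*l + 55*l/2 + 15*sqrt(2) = (l - 5/2)*(l - 6*sqrt(2))*(sqrt(2)*l + 1)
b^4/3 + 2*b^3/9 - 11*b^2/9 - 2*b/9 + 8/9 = (b/3 + 1/3)*(b - 4/3)*(b - 1)*(b + 2)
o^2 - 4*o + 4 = (o - 2)^2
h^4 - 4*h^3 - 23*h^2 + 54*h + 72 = (h - 6)*(h - 3)*(h + 1)*(h + 4)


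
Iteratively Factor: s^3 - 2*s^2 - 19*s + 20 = (s - 1)*(s^2 - s - 20) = (s - 1)*(s + 4)*(s - 5)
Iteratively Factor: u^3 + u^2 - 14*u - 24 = (u - 4)*(u^2 + 5*u + 6) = (u - 4)*(u + 3)*(u + 2)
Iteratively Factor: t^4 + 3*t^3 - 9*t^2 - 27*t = (t + 3)*(t^3 - 9*t) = t*(t + 3)*(t^2 - 9) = t*(t + 3)^2*(t - 3)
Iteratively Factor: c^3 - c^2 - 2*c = (c)*(c^2 - c - 2) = c*(c - 2)*(c + 1)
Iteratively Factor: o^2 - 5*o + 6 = (o - 2)*(o - 3)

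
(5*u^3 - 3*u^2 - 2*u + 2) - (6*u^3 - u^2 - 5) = -u^3 - 2*u^2 - 2*u + 7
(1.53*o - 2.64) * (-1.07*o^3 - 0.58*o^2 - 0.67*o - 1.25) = -1.6371*o^4 + 1.9374*o^3 + 0.5061*o^2 - 0.1437*o + 3.3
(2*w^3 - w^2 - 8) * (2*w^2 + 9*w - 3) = 4*w^5 + 16*w^4 - 15*w^3 - 13*w^2 - 72*w + 24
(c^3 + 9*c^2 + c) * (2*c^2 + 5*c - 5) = 2*c^5 + 23*c^4 + 42*c^3 - 40*c^2 - 5*c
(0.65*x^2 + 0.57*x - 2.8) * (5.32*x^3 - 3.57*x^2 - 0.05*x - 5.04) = 3.458*x^5 + 0.7119*x^4 - 16.9634*x^3 + 6.6915*x^2 - 2.7328*x + 14.112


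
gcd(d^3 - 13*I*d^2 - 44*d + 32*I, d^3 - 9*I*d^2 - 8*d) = d^2 - 9*I*d - 8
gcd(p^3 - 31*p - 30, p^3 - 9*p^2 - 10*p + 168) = p - 6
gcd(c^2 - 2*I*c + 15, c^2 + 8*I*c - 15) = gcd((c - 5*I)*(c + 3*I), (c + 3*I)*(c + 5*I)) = c + 3*I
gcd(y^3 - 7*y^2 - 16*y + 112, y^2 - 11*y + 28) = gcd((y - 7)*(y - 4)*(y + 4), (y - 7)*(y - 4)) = y^2 - 11*y + 28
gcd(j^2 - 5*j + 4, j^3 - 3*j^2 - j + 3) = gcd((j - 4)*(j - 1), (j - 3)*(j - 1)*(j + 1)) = j - 1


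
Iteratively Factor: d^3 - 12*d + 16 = (d + 4)*(d^2 - 4*d + 4) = (d - 2)*(d + 4)*(d - 2)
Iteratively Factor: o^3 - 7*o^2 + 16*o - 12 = (o - 2)*(o^2 - 5*o + 6) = (o - 2)^2*(o - 3)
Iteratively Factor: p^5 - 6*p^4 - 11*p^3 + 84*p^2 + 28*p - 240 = (p - 4)*(p^4 - 2*p^3 - 19*p^2 + 8*p + 60) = (p - 4)*(p + 3)*(p^3 - 5*p^2 - 4*p + 20) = (p - 4)*(p + 2)*(p + 3)*(p^2 - 7*p + 10) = (p - 4)*(p - 2)*(p + 2)*(p + 3)*(p - 5)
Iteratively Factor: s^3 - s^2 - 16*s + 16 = (s - 4)*(s^2 + 3*s - 4) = (s - 4)*(s + 4)*(s - 1)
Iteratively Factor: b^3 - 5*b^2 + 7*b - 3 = (b - 3)*(b^2 - 2*b + 1) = (b - 3)*(b - 1)*(b - 1)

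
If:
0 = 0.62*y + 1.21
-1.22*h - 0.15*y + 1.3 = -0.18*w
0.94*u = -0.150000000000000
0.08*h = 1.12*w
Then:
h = 1.32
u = -0.16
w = 0.09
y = -1.95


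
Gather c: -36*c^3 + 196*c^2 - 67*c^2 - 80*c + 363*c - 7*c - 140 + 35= -36*c^3 + 129*c^2 + 276*c - 105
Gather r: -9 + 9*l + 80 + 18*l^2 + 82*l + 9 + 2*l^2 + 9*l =20*l^2 + 100*l + 80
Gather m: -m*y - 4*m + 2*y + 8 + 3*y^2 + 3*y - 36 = m*(-y - 4) + 3*y^2 + 5*y - 28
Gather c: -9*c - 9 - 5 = -9*c - 14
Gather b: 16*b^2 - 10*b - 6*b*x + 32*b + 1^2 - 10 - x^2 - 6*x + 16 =16*b^2 + b*(22 - 6*x) - x^2 - 6*x + 7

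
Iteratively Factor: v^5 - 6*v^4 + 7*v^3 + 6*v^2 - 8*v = (v - 1)*(v^4 - 5*v^3 + 2*v^2 + 8*v) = (v - 4)*(v - 1)*(v^3 - v^2 - 2*v) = v*(v - 4)*(v - 1)*(v^2 - v - 2) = v*(v - 4)*(v - 1)*(v + 1)*(v - 2)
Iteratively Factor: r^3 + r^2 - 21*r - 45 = (r - 5)*(r^2 + 6*r + 9) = (r - 5)*(r + 3)*(r + 3)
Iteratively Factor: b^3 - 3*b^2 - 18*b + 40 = (b - 5)*(b^2 + 2*b - 8) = (b - 5)*(b - 2)*(b + 4)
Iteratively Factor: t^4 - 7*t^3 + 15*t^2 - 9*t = (t - 3)*(t^3 - 4*t^2 + 3*t) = (t - 3)^2*(t^2 - t) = t*(t - 3)^2*(t - 1)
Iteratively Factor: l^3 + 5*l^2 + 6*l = (l)*(l^2 + 5*l + 6) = l*(l + 2)*(l + 3)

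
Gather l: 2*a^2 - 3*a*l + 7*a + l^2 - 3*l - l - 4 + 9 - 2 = 2*a^2 + 7*a + l^2 + l*(-3*a - 4) + 3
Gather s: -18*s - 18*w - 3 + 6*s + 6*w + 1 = -12*s - 12*w - 2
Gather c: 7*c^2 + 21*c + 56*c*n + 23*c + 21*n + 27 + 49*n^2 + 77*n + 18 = 7*c^2 + c*(56*n + 44) + 49*n^2 + 98*n + 45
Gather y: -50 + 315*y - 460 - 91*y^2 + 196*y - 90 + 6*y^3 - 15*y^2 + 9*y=6*y^3 - 106*y^2 + 520*y - 600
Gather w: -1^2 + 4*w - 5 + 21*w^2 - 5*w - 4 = 21*w^2 - w - 10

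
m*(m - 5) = m^2 - 5*m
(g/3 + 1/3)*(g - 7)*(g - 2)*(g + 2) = g^4/3 - 2*g^3 - 11*g^2/3 + 8*g + 28/3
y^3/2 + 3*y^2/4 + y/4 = y*(y/2 + 1/2)*(y + 1/2)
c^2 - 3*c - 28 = (c - 7)*(c + 4)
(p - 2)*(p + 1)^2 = p^3 - 3*p - 2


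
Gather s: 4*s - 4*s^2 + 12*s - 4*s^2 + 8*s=-8*s^2 + 24*s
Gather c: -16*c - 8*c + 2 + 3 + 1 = 6 - 24*c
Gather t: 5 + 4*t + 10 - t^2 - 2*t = -t^2 + 2*t + 15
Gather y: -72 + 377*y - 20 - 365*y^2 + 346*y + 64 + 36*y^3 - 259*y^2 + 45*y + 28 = 36*y^3 - 624*y^2 + 768*y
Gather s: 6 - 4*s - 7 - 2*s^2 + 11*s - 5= -2*s^2 + 7*s - 6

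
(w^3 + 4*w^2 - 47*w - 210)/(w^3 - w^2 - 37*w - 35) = (w + 6)/(w + 1)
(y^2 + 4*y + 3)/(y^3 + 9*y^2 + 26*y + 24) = (y + 1)/(y^2 + 6*y + 8)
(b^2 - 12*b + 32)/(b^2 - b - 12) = (b - 8)/(b + 3)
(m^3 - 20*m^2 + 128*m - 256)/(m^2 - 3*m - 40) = (m^2 - 12*m + 32)/(m + 5)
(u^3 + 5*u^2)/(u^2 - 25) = u^2/(u - 5)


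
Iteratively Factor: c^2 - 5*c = (c - 5)*(c)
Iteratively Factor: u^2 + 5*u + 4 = (u + 1)*(u + 4)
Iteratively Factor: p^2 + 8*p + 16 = (p + 4)*(p + 4)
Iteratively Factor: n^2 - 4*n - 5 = (n + 1)*(n - 5)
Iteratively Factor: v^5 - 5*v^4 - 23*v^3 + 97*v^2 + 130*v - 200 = (v - 5)*(v^4 - 23*v^2 - 18*v + 40) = (v - 5)^2*(v^3 + 5*v^2 + 2*v - 8) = (v - 5)^2*(v + 2)*(v^2 + 3*v - 4) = (v - 5)^2*(v - 1)*(v + 2)*(v + 4)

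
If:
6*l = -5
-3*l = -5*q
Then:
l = -5/6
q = -1/2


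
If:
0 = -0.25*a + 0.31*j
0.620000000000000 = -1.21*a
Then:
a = -0.51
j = -0.41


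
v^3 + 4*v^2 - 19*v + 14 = (v - 2)*(v - 1)*(v + 7)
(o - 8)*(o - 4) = o^2 - 12*o + 32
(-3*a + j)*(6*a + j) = -18*a^2 + 3*a*j + j^2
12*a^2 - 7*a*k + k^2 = (-4*a + k)*(-3*a + k)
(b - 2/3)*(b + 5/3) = b^2 + b - 10/9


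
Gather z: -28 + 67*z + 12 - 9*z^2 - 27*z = -9*z^2 + 40*z - 16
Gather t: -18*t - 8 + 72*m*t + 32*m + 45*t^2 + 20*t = 32*m + 45*t^2 + t*(72*m + 2) - 8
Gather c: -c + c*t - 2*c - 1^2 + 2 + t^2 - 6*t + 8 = c*(t - 3) + t^2 - 6*t + 9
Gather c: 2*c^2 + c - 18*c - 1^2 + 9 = 2*c^2 - 17*c + 8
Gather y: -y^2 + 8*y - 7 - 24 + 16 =-y^2 + 8*y - 15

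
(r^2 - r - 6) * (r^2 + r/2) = r^4 - r^3/2 - 13*r^2/2 - 3*r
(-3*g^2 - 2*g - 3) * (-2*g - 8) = 6*g^3 + 28*g^2 + 22*g + 24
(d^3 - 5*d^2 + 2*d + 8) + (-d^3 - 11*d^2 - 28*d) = -16*d^2 - 26*d + 8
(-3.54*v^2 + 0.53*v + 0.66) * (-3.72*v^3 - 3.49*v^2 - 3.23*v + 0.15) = 13.1688*v^5 + 10.383*v^4 + 7.1293*v^3 - 4.5463*v^2 - 2.0523*v + 0.099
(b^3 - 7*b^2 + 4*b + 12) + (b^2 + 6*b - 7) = b^3 - 6*b^2 + 10*b + 5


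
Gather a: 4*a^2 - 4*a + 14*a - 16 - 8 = 4*a^2 + 10*a - 24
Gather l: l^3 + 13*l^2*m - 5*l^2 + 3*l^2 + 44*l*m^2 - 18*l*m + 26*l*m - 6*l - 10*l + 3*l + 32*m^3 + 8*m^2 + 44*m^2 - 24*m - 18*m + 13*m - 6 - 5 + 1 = l^3 + l^2*(13*m - 2) + l*(44*m^2 + 8*m - 13) + 32*m^3 + 52*m^2 - 29*m - 10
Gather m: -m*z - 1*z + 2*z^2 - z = -m*z + 2*z^2 - 2*z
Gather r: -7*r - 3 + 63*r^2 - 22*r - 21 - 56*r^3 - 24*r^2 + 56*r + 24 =-56*r^3 + 39*r^2 + 27*r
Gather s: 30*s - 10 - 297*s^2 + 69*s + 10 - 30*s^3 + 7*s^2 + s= -30*s^3 - 290*s^2 + 100*s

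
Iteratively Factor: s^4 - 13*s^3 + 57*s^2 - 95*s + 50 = (s - 1)*(s^3 - 12*s^2 + 45*s - 50) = (s - 5)*(s - 1)*(s^2 - 7*s + 10) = (s - 5)*(s - 2)*(s - 1)*(s - 5)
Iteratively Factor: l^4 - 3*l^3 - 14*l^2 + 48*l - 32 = (l + 4)*(l^3 - 7*l^2 + 14*l - 8) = (l - 1)*(l + 4)*(l^2 - 6*l + 8) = (l - 4)*(l - 1)*(l + 4)*(l - 2)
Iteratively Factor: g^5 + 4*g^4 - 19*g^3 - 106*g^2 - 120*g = (g - 5)*(g^4 + 9*g^3 + 26*g^2 + 24*g) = (g - 5)*(g + 4)*(g^3 + 5*g^2 + 6*g) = (g - 5)*(g + 2)*(g + 4)*(g^2 + 3*g) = g*(g - 5)*(g + 2)*(g + 4)*(g + 3)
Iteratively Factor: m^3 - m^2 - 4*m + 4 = (m + 2)*(m^2 - 3*m + 2) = (m - 2)*(m + 2)*(m - 1)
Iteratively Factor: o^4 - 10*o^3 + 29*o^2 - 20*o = (o - 4)*(o^3 - 6*o^2 + 5*o) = (o - 5)*(o - 4)*(o^2 - o) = o*(o - 5)*(o - 4)*(o - 1)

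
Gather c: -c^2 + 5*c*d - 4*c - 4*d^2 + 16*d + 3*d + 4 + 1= -c^2 + c*(5*d - 4) - 4*d^2 + 19*d + 5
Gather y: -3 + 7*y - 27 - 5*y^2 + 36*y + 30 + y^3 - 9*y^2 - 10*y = y^3 - 14*y^2 + 33*y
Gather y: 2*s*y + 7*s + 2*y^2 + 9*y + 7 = 7*s + 2*y^2 + y*(2*s + 9) + 7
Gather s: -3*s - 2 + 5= 3 - 3*s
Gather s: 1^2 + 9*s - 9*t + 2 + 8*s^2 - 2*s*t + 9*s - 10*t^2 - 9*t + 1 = 8*s^2 + s*(18 - 2*t) - 10*t^2 - 18*t + 4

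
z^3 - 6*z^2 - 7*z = z*(z - 7)*(z + 1)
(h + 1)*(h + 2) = h^2 + 3*h + 2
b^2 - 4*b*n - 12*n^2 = (b - 6*n)*(b + 2*n)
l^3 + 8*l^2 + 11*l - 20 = (l - 1)*(l + 4)*(l + 5)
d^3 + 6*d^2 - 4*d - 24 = (d - 2)*(d + 2)*(d + 6)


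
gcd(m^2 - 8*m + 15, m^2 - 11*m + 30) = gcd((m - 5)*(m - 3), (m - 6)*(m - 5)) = m - 5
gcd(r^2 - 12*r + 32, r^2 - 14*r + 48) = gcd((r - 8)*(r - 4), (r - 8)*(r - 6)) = r - 8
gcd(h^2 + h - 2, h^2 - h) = h - 1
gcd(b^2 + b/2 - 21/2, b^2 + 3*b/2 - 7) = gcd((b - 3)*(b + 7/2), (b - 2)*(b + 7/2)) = b + 7/2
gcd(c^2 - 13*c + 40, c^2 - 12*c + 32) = c - 8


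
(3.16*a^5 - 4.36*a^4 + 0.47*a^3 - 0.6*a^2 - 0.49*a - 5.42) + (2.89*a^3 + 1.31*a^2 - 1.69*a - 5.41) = 3.16*a^5 - 4.36*a^4 + 3.36*a^3 + 0.71*a^2 - 2.18*a - 10.83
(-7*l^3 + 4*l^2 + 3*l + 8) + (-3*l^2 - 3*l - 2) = -7*l^3 + l^2 + 6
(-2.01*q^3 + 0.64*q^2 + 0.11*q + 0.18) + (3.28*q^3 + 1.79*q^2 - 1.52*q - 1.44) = 1.27*q^3 + 2.43*q^2 - 1.41*q - 1.26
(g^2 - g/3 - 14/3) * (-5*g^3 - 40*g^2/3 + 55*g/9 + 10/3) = -5*g^5 - 35*g^4/3 + 305*g^3/9 + 1715*g^2/27 - 800*g/27 - 140/9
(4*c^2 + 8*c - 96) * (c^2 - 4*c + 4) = 4*c^4 - 8*c^3 - 112*c^2 + 416*c - 384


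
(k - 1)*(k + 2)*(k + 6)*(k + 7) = k^4 + 14*k^3 + 53*k^2 + 16*k - 84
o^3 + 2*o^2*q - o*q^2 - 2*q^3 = (o - q)*(o + q)*(o + 2*q)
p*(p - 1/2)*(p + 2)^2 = p^4 + 7*p^3/2 + 2*p^2 - 2*p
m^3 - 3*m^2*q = m^2*(m - 3*q)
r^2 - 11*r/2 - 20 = (r - 8)*(r + 5/2)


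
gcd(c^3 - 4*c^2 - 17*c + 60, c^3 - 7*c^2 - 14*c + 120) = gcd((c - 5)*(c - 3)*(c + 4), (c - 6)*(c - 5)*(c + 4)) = c^2 - c - 20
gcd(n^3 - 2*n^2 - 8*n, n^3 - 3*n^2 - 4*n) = n^2 - 4*n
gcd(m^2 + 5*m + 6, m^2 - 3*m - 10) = m + 2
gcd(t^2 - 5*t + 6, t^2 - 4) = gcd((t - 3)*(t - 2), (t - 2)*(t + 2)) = t - 2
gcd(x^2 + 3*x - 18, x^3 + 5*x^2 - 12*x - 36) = x^2 + 3*x - 18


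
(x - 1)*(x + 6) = x^2 + 5*x - 6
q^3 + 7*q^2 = q^2*(q + 7)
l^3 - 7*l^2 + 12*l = l*(l - 4)*(l - 3)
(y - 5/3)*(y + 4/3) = y^2 - y/3 - 20/9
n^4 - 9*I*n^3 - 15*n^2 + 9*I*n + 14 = (n - 1)*(n + 1)*(n - 7*I)*(n - 2*I)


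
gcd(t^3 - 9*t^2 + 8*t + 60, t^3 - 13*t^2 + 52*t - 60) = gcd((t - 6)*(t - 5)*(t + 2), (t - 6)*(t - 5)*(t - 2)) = t^2 - 11*t + 30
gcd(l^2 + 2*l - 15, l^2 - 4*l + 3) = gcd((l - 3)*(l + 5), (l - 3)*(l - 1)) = l - 3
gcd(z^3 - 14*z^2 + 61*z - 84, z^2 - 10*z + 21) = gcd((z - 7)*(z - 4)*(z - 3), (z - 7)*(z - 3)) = z^2 - 10*z + 21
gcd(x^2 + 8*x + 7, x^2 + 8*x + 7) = x^2 + 8*x + 7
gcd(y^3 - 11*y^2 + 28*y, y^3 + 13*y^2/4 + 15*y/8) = y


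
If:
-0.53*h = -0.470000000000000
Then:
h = 0.89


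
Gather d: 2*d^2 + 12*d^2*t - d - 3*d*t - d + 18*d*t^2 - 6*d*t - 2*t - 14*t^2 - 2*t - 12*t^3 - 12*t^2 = d^2*(12*t + 2) + d*(18*t^2 - 9*t - 2) - 12*t^3 - 26*t^2 - 4*t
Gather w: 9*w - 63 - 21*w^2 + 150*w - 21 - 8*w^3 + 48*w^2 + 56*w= -8*w^3 + 27*w^2 + 215*w - 84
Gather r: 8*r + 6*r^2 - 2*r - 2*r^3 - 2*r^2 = -2*r^3 + 4*r^2 + 6*r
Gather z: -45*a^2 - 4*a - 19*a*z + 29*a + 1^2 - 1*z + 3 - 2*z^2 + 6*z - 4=-45*a^2 + 25*a - 2*z^2 + z*(5 - 19*a)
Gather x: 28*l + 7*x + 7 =28*l + 7*x + 7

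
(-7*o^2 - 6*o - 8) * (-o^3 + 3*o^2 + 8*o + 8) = 7*o^5 - 15*o^4 - 66*o^3 - 128*o^2 - 112*o - 64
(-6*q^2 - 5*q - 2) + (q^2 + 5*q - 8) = -5*q^2 - 10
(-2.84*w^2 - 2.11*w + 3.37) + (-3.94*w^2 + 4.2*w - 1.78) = -6.78*w^2 + 2.09*w + 1.59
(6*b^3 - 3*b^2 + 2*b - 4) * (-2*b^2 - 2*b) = -12*b^5 - 6*b^4 + 2*b^3 + 4*b^2 + 8*b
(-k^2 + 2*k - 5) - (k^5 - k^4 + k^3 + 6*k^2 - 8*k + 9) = -k^5 + k^4 - k^3 - 7*k^2 + 10*k - 14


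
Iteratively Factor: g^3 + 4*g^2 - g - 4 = (g + 1)*(g^2 + 3*g - 4) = (g + 1)*(g + 4)*(g - 1)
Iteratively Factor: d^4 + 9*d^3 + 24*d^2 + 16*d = (d + 4)*(d^3 + 5*d^2 + 4*d) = d*(d + 4)*(d^2 + 5*d + 4) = d*(d + 4)^2*(d + 1)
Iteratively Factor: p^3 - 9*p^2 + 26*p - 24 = (p - 3)*(p^2 - 6*p + 8) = (p - 4)*(p - 3)*(p - 2)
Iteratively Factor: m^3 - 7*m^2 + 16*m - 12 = (m - 3)*(m^2 - 4*m + 4) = (m - 3)*(m - 2)*(m - 2)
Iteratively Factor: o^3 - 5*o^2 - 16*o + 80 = (o + 4)*(o^2 - 9*o + 20) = (o - 5)*(o + 4)*(o - 4)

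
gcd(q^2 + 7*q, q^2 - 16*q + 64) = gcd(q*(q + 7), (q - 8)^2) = 1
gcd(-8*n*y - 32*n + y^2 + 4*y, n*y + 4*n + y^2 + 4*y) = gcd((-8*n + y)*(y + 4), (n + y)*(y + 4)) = y + 4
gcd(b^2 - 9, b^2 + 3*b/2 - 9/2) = b + 3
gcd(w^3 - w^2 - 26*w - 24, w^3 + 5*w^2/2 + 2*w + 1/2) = w + 1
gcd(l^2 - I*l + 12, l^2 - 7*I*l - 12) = l - 4*I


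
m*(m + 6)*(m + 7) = m^3 + 13*m^2 + 42*m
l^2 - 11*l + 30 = (l - 6)*(l - 5)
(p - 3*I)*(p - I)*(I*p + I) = I*p^3 + 4*p^2 + I*p^2 + 4*p - 3*I*p - 3*I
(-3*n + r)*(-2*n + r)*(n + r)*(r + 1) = 6*n^3*r + 6*n^3 + n^2*r^2 + n^2*r - 4*n*r^3 - 4*n*r^2 + r^4 + r^3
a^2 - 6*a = a*(a - 6)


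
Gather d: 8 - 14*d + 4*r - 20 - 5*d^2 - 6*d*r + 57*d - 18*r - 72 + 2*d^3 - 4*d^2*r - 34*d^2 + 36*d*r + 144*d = 2*d^3 + d^2*(-4*r - 39) + d*(30*r + 187) - 14*r - 84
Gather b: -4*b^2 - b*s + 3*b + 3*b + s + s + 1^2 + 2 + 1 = -4*b^2 + b*(6 - s) + 2*s + 4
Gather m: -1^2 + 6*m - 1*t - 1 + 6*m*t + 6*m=m*(6*t + 12) - t - 2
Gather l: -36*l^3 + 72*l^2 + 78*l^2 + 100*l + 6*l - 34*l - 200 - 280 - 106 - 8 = -36*l^3 + 150*l^2 + 72*l - 594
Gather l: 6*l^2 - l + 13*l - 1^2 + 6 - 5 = 6*l^2 + 12*l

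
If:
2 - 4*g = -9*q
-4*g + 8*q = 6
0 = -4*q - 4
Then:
No Solution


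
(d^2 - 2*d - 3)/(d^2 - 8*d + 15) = (d + 1)/(d - 5)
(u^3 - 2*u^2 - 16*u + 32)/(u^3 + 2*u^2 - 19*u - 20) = (u^2 + 2*u - 8)/(u^2 + 6*u + 5)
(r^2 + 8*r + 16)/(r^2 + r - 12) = (r + 4)/(r - 3)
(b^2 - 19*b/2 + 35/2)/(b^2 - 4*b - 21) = (b - 5/2)/(b + 3)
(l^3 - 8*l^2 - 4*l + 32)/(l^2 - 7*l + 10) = (l^2 - 6*l - 16)/(l - 5)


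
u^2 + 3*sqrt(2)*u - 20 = (u - 2*sqrt(2))*(u + 5*sqrt(2))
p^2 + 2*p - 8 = (p - 2)*(p + 4)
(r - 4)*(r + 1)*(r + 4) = r^3 + r^2 - 16*r - 16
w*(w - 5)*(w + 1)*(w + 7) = w^4 + 3*w^3 - 33*w^2 - 35*w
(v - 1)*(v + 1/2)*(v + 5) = v^3 + 9*v^2/2 - 3*v - 5/2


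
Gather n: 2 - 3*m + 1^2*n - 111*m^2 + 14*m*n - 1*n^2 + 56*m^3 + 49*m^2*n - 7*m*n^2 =56*m^3 - 111*m^2 - 3*m + n^2*(-7*m - 1) + n*(49*m^2 + 14*m + 1) + 2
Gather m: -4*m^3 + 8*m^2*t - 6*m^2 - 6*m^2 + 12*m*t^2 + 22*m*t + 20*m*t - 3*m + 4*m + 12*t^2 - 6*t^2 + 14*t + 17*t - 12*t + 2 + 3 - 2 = -4*m^3 + m^2*(8*t - 12) + m*(12*t^2 + 42*t + 1) + 6*t^2 + 19*t + 3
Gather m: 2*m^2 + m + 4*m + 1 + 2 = 2*m^2 + 5*m + 3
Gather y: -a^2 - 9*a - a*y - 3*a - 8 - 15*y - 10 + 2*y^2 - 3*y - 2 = -a^2 - 12*a + 2*y^2 + y*(-a - 18) - 20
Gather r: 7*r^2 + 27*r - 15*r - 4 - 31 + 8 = 7*r^2 + 12*r - 27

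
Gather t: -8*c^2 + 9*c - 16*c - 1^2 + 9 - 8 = -8*c^2 - 7*c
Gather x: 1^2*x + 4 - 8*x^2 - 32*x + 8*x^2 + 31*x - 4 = 0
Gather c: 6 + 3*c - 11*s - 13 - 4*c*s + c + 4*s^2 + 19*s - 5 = c*(4 - 4*s) + 4*s^2 + 8*s - 12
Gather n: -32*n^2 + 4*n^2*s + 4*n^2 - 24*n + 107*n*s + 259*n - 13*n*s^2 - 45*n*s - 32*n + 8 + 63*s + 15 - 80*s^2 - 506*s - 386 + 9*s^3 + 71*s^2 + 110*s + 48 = n^2*(4*s - 28) + n*(-13*s^2 + 62*s + 203) + 9*s^3 - 9*s^2 - 333*s - 315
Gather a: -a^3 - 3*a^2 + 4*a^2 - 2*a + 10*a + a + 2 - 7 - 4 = -a^3 + a^2 + 9*a - 9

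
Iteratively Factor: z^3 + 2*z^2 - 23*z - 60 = (z - 5)*(z^2 + 7*z + 12) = (z - 5)*(z + 3)*(z + 4)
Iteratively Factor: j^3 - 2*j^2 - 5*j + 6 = (j + 2)*(j^2 - 4*j + 3) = (j - 1)*(j + 2)*(j - 3)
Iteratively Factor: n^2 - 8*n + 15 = (n - 3)*(n - 5)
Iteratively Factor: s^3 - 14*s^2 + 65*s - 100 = (s - 4)*(s^2 - 10*s + 25) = (s - 5)*(s - 4)*(s - 5)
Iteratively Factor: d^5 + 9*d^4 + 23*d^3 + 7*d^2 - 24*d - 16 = (d - 1)*(d^4 + 10*d^3 + 33*d^2 + 40*d + 16) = (d - 1)*(d + 4)*(d^3 + 6*d^2 + 9*d + 4) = (d - 1)*(d + 4)^2*(d^2 + 2*d + 1) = (d - 1)*(d + 1)*(d + 4)^2*(d + 1)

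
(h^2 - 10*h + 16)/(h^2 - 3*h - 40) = (h - 2)/(h + 5)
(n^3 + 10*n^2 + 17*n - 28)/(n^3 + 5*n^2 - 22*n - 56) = (n^2 + 3*n - 4)/(n^2 - 2*n - 8)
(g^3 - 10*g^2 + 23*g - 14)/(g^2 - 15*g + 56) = (g^2 - 3*g + 2)/(g - 8)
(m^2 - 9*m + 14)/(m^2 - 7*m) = (m - 2)/m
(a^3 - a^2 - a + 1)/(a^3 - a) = (a - 1)/a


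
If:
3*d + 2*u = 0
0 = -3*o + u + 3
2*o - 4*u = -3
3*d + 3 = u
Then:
No Solution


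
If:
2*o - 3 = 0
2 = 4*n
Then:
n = 1/2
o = 3/2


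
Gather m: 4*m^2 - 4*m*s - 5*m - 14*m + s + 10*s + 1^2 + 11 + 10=4*m^2 + m*(-4*s - 19) + 11*s + 22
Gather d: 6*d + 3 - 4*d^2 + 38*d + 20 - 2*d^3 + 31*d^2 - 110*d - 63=-2*d^3 + 27*d^2 - 66*d - 40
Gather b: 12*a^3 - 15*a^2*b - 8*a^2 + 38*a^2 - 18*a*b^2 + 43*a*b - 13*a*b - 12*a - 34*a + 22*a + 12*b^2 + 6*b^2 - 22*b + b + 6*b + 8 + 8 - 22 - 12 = 12*a^3 + 30*a^2 - 24*a + b^2*(18 - 18*a) + b*(-15*a^2 + 30*a - 15) - 18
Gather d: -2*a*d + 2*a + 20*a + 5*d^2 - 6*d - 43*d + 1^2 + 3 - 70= 22*a + 5*d^2 + d*(-2*a - 49) - 66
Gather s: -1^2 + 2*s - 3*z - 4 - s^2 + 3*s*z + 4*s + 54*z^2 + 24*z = -s^2 + s*(3*z + 6) + 54*z^2 + 21*z - 5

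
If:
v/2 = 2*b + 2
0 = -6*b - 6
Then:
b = -1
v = 0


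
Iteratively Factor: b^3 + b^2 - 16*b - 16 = (b + 1)*(b^2 - 16) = (b - 4)*(b + 1)*(b + 4)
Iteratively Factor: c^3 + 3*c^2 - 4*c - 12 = (c + 3)*(c^2 - 4) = (c + 2)*(c + 3)*(c - 2)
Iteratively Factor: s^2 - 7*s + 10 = (s - 2)*(s - 5)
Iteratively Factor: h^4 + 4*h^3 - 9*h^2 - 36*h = (h - 3)*(h^3 + 7*h^2 + 12*h) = h*(h - 3)*(h^2 + 7*h + 12) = h*(h - 3)*(h + 3)*(h + 4)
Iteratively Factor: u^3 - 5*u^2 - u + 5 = (u - 5)*(u^2 - 1) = (u - 5)*(u + 1)*(u - 1)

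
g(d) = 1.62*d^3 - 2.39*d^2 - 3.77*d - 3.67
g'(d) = 4.86*d^2 - 4.78*d - 3.77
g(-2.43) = -31.87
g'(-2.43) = 36.54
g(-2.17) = -23.30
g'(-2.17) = 29.49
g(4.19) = 57.74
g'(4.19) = 61.52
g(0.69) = -6.88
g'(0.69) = -4.75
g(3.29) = 15.75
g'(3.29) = 33.11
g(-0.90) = -3.39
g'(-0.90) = 4.47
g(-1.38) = -7.28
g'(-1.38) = 12.08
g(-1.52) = -9.15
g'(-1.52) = 14.72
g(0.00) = -3.67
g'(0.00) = -3.77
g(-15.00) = -5952.37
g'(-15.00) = 1161.43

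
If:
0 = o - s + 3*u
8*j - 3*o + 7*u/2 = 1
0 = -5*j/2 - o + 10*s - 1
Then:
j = 8/43 - 81*u/43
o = 7/43 - 995*u/258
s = 7/43 - 221*u/258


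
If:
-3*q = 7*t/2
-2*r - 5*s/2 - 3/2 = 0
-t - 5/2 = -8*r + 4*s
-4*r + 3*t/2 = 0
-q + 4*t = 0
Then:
No Solution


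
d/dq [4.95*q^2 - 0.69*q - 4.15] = 9.9*q - 0.69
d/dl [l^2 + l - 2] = 2*l + 1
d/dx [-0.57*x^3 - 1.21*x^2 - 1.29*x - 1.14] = -1.71*x^2 - 2.42*x - 1.29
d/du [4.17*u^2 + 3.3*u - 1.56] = 8.34*u + 3.3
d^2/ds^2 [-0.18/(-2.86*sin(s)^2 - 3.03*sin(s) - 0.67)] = (-5.889312*sin(s)^4 - 4.679532*sin(s)^3 + 8.56107*sin(s)^2 + 9.724482*sin(s) + 2.615292)/(2.86*sin(s)^2 + 3.03*sin(s) + 0.67)^3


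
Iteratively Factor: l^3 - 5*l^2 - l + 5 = (l - 1)*(l^2 - 4*l - 5) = (l - 5)*(l - 1)*(l + 1)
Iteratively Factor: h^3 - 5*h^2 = (h - 5)*(h^2) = h*(h - 5)*(h)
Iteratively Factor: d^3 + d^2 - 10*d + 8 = (d - 1)*(d^2 + 2*d - 8) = (d - 1)*(d + 4)*(d - 2)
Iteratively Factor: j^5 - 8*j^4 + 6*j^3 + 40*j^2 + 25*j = (j - 5)*(j^4 - 3*j^3 - 9*j^2 - 5*j) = (j - 5)*(j + 1)*(j^3 - 4*j^2 - 5*j) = (j - 5)*(j + 1)^2*(j^2 - 5*j) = (j - 5)^2*(j + 1)^2*(j)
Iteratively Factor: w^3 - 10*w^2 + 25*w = (w - 5)*(w^2 - 5*w) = (w - 5)^2*(w)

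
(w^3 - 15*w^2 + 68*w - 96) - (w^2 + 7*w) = w^3 - 16*w^2 + 61*w - 96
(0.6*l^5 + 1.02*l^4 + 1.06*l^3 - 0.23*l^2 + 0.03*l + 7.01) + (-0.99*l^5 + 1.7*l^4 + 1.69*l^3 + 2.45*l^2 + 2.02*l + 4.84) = -0.39*l^5 + 2.72*l^4 + 2.75*l^3 + 2.22*l^2 + 2.05*l + 11.85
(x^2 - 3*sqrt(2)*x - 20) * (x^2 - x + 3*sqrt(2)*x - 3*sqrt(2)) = x^4 - x^3 - 38*x^2 - 60*sqrt(2)*x + 38*x + 60*sqrt(2)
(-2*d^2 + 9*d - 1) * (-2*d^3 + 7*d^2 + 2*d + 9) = 4*d^5 - 32*d^4 + 61*d^3 - 7*d^2 + 79*d - 9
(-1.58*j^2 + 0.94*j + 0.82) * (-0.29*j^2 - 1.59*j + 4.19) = 0.4582*j^4 + 2.2396*j^3 - 8.3526*j^2 + 2.6348*j + 3.4358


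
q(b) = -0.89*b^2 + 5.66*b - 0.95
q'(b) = 5.66 - 1.78*b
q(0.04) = -0.73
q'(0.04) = 5.59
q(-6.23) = -70.76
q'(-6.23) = 16.75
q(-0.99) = -7.43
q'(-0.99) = 7.42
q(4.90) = 5.42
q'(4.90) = -3.06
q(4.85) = 5.57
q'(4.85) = -2.97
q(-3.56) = -32.38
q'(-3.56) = 12.00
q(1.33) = 5.00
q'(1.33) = 3.29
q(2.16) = 7.12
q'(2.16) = 1.82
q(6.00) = 0.97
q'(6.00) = -5.02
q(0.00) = -0.95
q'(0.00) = 5.66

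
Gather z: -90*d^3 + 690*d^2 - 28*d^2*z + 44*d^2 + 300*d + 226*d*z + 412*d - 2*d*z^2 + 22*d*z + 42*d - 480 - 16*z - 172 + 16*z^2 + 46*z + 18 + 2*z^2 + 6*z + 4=-90*d^3 + 734*d^2 + 754*d + z^2*(18 - 2*d) + z*(-28*d^2 + 248*d + 36) - 630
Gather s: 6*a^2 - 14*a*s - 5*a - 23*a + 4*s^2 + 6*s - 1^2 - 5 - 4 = 6*a^2 - 28*a + 4*s^2 + s*(6 - 14*a) - 10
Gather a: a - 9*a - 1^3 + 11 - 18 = -8*a - 8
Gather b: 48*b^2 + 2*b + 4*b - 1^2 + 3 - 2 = 48*b^2 + 6*b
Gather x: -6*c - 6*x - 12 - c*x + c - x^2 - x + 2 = -5*c - x^2 + x*(-c - 7) - 10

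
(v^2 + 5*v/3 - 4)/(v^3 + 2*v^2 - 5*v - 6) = (v - 4/3)/(v^2 - v - 2)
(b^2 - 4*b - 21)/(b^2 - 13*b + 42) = (b + 3)/(b - 6)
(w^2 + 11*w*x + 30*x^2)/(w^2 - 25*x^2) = (-w - 6*x)/(-w + 5*x)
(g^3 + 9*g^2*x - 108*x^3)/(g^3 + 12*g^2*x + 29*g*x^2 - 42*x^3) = (-g^2 - 3*g*x + 18*x^2)/(-g^2 - 6*g*x + 7*x^2)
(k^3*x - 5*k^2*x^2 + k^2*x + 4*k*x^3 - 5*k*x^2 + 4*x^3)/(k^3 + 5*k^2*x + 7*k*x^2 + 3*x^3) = x*(k^3 - 5*k^2*x + k^2 + 4*k*x^2 - 5*k*x + 4*x^2)/(k^3 + 5*k^2*x + 7*k*x^2 + 3*x^3)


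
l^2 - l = l*(l - 1)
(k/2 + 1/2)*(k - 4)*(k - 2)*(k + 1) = k^4/2 - 2*k^3 - 3*k^2/2 + 5*k + 4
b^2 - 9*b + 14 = (b - 7)*(b - 2)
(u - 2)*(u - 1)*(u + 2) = u^3 - u^2 - 4*u + 4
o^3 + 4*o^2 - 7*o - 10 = (o - 2)*(o + 1)*(o + 5)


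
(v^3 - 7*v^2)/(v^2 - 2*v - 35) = v^2/(v + 5)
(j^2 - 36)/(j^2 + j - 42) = (j + 6)/(j + 7)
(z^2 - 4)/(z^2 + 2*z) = (z - 2)/z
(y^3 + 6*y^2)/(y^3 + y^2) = (y + 6)/(y + 1)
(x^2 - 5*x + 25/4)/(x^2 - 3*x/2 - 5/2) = (x - 5/2)/(x + 1)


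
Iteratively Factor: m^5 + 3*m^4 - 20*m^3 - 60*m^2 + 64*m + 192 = (m - 2)*(m^4 + 5*m^3 - 10*m^2 - 80*m - 96) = (m - 4)*(m - 2)*(m^3 + 9*m^2 + 26*m + 24) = (m - 4)*(m - 2)*(m + 2)*(m^2 + 7*m + 12) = (m - 4)*(m - 2)*(m + 2)*(m + 4)*(m + 3)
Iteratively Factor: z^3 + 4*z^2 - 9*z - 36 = (z + 3)*(z^2 + z - 12) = (z - 3)*(z + 3)*(z + 4)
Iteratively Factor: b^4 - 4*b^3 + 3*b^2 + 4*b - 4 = (b - 2)*(b^3 - 2*b^2 - b + 2) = (b - 2)*(b + 1)*(b^2 - 3*b + 2) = (b - 2)^2*(b + 1)*(b - 1)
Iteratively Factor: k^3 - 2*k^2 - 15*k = (k)*(k^2 - 2*k - 15) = k*(k + 3)*(k - 5)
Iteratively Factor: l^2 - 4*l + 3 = (l - 3)*(l - 1)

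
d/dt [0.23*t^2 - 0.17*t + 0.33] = 0.46*t - 0.17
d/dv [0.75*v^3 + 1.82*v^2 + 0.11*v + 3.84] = 2.25*v^2 + 3.64*v + 0.11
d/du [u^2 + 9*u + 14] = 2*u + 9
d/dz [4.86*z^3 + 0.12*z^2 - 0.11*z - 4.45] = 14.58*z^2 + 0.24*z - 0.11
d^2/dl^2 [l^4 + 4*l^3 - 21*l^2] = 12*l^2 + 24*l - 42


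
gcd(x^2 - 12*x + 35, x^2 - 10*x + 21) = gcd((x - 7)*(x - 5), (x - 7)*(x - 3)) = x - 7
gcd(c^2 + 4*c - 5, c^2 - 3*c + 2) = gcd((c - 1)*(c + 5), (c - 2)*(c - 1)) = c - 1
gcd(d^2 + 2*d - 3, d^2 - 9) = d + 3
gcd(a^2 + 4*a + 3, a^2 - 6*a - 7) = a + 1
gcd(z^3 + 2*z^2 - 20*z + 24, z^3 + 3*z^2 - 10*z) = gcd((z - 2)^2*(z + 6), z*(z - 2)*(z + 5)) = z - 2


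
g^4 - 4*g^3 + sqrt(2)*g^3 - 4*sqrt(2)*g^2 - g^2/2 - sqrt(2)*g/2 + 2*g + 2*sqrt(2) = (g - 4)*(g - sqrt(2)/2)*(g + sqrt(2)/2)*(g + sqrt(2))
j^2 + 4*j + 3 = (j + 1)*(j + 3)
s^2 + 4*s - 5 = (s - 1)*(s + 5)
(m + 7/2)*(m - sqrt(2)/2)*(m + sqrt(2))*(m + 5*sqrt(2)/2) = m^4 + 7*m^3/2 + 3*sqrt(2)*m^3 + 3*m^2/2 + 21*sqrt(2)*m^2/2 - 5*sqrt(2)*m/2 + 21*m/4 - 35*sqrt(2)/4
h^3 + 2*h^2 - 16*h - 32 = (h - 4)*(h + 2)*(h + 4)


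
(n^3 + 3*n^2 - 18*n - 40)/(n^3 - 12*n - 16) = (n + 5)/(n + 2)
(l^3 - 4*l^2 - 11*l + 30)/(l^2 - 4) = (l^2 - 2*l - 15)/(l + 2)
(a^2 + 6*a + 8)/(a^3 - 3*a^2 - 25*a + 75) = (a^2 + 6*a + 8)/(a^3 - 3*a^2 - 25*a + 75)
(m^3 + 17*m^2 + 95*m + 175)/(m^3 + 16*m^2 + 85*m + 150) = (m + 7)/(m + 6)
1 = 1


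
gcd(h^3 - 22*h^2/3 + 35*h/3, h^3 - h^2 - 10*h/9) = h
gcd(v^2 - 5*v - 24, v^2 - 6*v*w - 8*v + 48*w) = v - 8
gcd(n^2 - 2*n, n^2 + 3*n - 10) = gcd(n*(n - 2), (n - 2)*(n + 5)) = n - 2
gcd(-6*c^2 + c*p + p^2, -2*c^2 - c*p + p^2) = -2*c + p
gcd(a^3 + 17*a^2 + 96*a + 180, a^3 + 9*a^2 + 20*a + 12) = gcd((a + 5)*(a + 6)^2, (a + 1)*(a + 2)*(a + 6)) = a + 6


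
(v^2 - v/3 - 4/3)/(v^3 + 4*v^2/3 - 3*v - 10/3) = (3*v - 4)/(3*v^2 + v - 10)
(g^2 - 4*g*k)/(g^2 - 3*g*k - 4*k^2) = g/(g + k)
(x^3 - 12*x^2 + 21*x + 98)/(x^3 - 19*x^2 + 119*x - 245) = (x + 2)/(x - 5)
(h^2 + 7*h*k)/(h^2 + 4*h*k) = (h + 7*k)/(h + 4*k)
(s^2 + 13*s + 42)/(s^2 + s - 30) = (s + 7)/(s - 5)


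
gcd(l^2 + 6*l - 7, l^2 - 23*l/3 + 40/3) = 1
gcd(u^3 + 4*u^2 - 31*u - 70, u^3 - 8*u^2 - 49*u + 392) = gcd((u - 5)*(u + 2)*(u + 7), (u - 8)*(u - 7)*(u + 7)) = u + 7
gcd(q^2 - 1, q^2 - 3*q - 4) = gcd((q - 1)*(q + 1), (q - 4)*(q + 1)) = q + 1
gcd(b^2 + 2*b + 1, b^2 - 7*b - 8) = b + 1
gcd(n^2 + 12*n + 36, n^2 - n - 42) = n + 6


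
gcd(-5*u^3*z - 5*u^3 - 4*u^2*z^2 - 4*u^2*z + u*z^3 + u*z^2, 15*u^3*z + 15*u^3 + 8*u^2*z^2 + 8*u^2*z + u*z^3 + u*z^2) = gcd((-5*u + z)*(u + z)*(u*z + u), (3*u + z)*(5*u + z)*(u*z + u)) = u*z + u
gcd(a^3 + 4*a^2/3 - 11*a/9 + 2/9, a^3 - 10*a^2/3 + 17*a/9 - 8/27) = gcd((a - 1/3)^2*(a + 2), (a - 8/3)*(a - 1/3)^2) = a^2 - 2*a/3 + 1/9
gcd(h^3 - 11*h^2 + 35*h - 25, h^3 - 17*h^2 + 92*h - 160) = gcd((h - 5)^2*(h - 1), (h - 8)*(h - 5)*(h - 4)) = h - 5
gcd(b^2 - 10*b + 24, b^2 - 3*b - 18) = b - 6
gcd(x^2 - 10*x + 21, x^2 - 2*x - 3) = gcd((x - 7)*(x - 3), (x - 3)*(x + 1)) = x - 3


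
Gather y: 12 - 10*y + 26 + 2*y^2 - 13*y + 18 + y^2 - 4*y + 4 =3*y^2 - 27*y + 60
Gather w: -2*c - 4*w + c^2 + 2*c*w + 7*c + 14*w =c^2 + 5*c + w*(2*c + 10)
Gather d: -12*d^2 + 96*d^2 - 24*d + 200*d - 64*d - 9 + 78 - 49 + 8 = 84*d^2 + 112*d + 28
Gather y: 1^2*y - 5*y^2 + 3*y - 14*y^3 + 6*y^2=-14*y^3 + y^2 + 4*y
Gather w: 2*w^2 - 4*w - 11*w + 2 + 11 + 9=2*w^2 - 15*w + 22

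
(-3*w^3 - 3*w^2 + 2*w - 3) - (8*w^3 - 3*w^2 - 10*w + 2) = -11*w^3 + 12*w - 5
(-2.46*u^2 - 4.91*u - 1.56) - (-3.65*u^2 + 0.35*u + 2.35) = 1.19*u^2 - 5.26*u - 3.91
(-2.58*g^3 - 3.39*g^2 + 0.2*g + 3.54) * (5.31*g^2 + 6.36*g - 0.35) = -13.6998*g^5 - 34.4097*g^4 - 19.5954*g^3 + 21.2559*g^2 + 22.4444*g - 1.239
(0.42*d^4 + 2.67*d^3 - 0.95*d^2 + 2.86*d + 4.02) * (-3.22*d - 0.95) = -1.3524*d^5 - 8.9964*d^4 + 0.5225*d^3 - 8.3067*d^2 - 15.6614*d - 3.819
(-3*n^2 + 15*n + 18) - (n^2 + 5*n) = -4*n^2 + 10*n + 18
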